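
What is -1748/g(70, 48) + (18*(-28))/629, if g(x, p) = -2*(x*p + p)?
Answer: -583943/1071816 ≈ -0.54482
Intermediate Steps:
g(x, p) = -2*p - 2*p*x (g(x, p) = -2*(p*x + p) = -2*(p + p*x) = -2*p - 2*p*x)
-1748/g(70, 48) + (18*(-28))/629 = -1748*(-1/(96*(1 + 70))) + (18*(-28))/629 = -1748/((-2*48*71)) - 504*1/629 = -1748/(-6816) - 504/629 = -1748*(-1/6816) - 504/629 = 437/1704 - 504/629 = -583943/1071816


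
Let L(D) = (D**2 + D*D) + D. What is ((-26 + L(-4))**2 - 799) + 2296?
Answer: 1501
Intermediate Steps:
L(D) = D + 2*D**2 (L(D) = (D**2 + D**2) + D = 2*D**2 + D = D + 2*D**2)
((-26 + L(-4))**2 - 799) + 2296 = ((-26 - 4*(1 + 2*(-4)))**2 - 799) + 2296 = ((-26 - 4*(1 - 8))**2 - 799) + 2296 = ((-26 - 4*(-7))**2 - 799) + 2296 = ((-26 + 28)**2 - 799) + 2296 = (2**2 - 799) + 2296 = (4 - 799) + 2296 = -795 + 2296 = 1501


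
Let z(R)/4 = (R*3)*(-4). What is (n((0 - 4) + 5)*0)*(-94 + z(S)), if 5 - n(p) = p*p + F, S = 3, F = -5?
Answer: 0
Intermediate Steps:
n(p) = 10 - p² (n(p) = 5 - (p*p - 5) = 5 - (p² - 5) = 5 - (-5 + p²) = 5 + (5 - p²) = 10 - p²)
z(R) = -48*R (z(R) = 4*((R*3)*(-4)) = 4*((3*R)*(-4)) = 4*(-12*R) = -48*R)
(n((0 - 4) + 5)*0)*(-94 + z(S)) = ((10 - ((0 - 4) + 5)²)*0)*(-94 - 48*3) = ((10 - (-4 + 5)²)*0)*(-94 - 144) = ((10 - 1*1²)*0)*(-238) = ((10 - 1*1)*0)*(-238) = ((10 - 1)*0)*(-238) = (9*0)*(-238) = 0*(-238) = 0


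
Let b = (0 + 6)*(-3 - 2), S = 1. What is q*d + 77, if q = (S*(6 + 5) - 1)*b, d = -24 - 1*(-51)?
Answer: -8023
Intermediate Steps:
b = -30 (b = 6*(-5) = -30)
d = 27 (d = -24 + 51 = 27)
q = -300 (q = (1*(6 + 5) - 1)*(-30) = (1*11 - 1)*(-30) = (11 - 1)*(-30) = 10*(-30) = -300)
q*d + 77 = -300*27 + 77 = -8100 + 77 = -8023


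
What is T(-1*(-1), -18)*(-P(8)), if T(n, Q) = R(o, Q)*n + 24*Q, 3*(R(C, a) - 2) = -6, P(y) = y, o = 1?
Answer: 3456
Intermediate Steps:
R(C, a) = 0 (R(C, a) = 2 + (⅓)*(-6) = 2 - 2 = 0)
T(n, Q) = 24*Q (T(n, Q) = 0*n + 24*Q = 0 + 24*Q = 24*Q)
T(-1*(-1), -18)*(-P(8)) = (24*(-18))*(-1*8) = -432*(-8) = 3456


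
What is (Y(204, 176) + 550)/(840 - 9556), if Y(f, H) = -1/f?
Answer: -112199/1778064 ≈ -0.063102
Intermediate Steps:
(Y(204, 176) + 550)/(840 - 9556) = (-1/204 + 550)/(840 - 9556) = (-1*1/204 + 550)/(-8716) = (-1/204 + 550)*(-1/8716) = (112199/204)*(-1/8716) = -112199/1778064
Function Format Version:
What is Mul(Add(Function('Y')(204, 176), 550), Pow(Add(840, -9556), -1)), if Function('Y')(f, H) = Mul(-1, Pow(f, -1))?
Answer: Rational(-112199, 1778064) ≈ -0.063102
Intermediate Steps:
Mul(Add(Function('Y')(204, 176), 550), Pow(Add(840, -9556), -1)) = Mul(Add(Mul(-1, Pow(204, -1)), 550), Pow(Add(840, -9556), -1)) = Mul(Add(Mul(-1, Rational(1, 204)), 550), Pow(-8716, -1)) = Mul(Add(Rational(-1, 204), 550), Rational(-1, 8716)) = Mul(Rational(112199, 204), Rational(-1, 8716)) = Rational(-112199, 1778064)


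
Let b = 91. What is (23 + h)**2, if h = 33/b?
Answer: 4519876/8281 ≈ 545.81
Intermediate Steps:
h = 33/91 ≈ 0.36264
(23 + h)**2 = (23 + 33/91)**2 = (2126/91)**2 = 4519876/8281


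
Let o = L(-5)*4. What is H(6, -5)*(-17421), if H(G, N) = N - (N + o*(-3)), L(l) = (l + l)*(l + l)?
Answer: -20905200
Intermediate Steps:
L(l) = 4*l**2 (L(l) = (2*l)*(2*l) = 4*l**2)
o = 400 (o = (4*(-5)**2)*4 = (4*25)*4 = 100*4 = 400)
H(G, N) = 1200 (H(G, N) = N - (N + 400*(-3)) = N - (N - 1200) = N - (-1200 + N) = N + (1200 - N) = 1200)
H(6, -5)*(-17421) = 1200*(-17421) = -20905200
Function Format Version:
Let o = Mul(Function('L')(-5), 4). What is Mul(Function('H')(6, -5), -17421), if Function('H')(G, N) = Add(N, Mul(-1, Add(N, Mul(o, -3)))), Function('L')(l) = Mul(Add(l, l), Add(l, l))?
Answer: -20905200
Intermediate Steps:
Function('L')(l) = Mul(4, Pow(l, 2)) (Function('L')(l) = Mul(Mul(2, l), Mul(2, l)) = Mul(4, Pow(l, 2)))
o = 400 (o = Mul(Mul(4, Pow(-5, 2)), 4) = Mul(Mul(4, 25), 4) = Mul(100, 4) = 400)
Function('H')(G, N) = 1200 (Function('H')(G, N) = Add(N, Mul(-1, Add(N, Mul(400, -3)))) = Add(N, Mul(-1, Add(N, -1200))) = Add(N, Mul(-1, Add(-1200, N))) = Add(N, Add(1200, Mul(-1, N))) = 1200)
Mul(Function('H')(6, -5), -17421) = Mul(1200, -17421) = -20905200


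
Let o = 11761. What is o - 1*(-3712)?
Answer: 15473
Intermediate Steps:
o - 1*(-3712) = 11761 - 1*(-3712) = 11761 + 3712 = 15473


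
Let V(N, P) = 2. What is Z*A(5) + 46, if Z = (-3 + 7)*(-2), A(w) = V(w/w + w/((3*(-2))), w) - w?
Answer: 70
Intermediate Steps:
A(w) = 2 - w
Z = -8 (Z = 4*(-2) = -8)
Z*A(5) + 46 = -8*(2 - 1*5) + 46 = -8*(2 - 5) + 46 = -8*(-3) + 46 = 24 + 46 = 70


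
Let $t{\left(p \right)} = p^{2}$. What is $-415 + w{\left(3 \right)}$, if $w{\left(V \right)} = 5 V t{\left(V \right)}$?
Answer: $-280$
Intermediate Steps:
$w{\left(V \right)} = 5 V^{3}$ ($w{\left(V \right)} = 5 V V^{2} = 5 V^{3}$)
$-415 + w{\left(3 \right)} = -415 + 5 \cdot 3^{3} = -415 + 5 \cdot 27 = -415 + 135 = -280$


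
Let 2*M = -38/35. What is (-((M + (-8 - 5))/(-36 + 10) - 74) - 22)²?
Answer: 548636929/207025 ≈ 2650.1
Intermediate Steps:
M = -19/35 (M = (-38/35)/2 = (-38*1/35)/2 = (½)*(-38/35) = -19/35 ≈ -0.54286)
(-((M + (-8 - 5))/(-36 + 10) - 74) - 22)² = (-((-19/35 + (-8 - 5))/(-36 + 10) - 74) - 22)² = (-((-19/35 - 13)/(-26) - 74) - 22)² = (-(-474/35*(-1/26) - 74) - 22)² = (-(237/455 - 74) - 22)² = (-1*(-33433/455) - 22)² = (33433/455 - 22)² = (23423/455)² = 548636929/207025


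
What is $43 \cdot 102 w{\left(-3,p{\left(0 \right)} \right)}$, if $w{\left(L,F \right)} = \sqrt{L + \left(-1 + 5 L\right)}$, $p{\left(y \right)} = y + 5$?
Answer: $4386 i \sqrt{19} \approx 19118.0 i$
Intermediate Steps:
$p{\left(y \right)} = 5 + y$
$w{\left(L,F \right)} = \sqrt{-1 + 6 L}$
$43 \cdot 102 w{\left(-3,p{\left(0 \right)} \right)} = 43 \cdot 102 \sqrt{-1 + 6 \left(-3\right)} = 4386 \sqrt{-1 - 18} = 4386 \sqrt{-19} = 4386 i \sqrt{19}$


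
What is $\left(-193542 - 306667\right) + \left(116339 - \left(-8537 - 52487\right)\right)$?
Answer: $-322846$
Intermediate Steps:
$\left(-193542 - 306667\right) + \left(116339 - \left(-8537 - 52487\right)\right) = -500209 + \left(116339 - -61024\right) = -500209 + \left(116339 + 61024\right) = -500209 + 177363 = -322846$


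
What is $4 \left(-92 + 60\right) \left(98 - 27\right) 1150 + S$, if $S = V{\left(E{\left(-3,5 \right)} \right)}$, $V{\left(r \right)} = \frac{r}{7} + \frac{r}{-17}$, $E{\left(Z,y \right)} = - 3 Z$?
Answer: $- \frac{1243692710}{119} \approx -1.0451 \cdot 10^{7}$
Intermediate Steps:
$V{\left(r \right)} = \frac{10 r}{119}$ ($V{\left(r \right)} = r \frac{1}{7} + r \left(- \frac{1}{17}\right) = \frac{r}{7} - \frac{r}{17} = \frac{10 r}{119}$)
$S = \frac{90}{119}$ ($S = \frac{10 \left(\left(-3\right) \left(-3\right)\right)}{119} = \frac{10}{119} \cdot 9 = \frac{90}{119} \approx 0.7563$)
$4 \left(-92 + 60\right) \left(98 - 27\right) 1150 + S = 4 \left(-92 + 60\right) \left(98 - 27\right) 1150 + \frac{90}{119} = 4 \left(\left(-32\right) 71\right) 1150 + \frac{90}{119} = 4 \left(-2272\right) 1150 + \frac{90}{119} = \left(-9088\right) 1150 + \frac{90}{119} = -10451200 + \frac{90}{119} = - \frac{1243692710}{119}$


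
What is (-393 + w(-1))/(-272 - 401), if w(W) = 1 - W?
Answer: 391/673 ≈ 0.58098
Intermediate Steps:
(-393 + w(-1))/(-272 - 401) = (-393 + (1 - 1*(-1)))/(-272 - 401) = (-393 + (1 + 1))/(-673) = (-393 + 2)*(-1/673) = -391*(-1/673) = 391/673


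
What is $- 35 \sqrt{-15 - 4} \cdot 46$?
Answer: $- 1610 i \sqrt{19} \approx - 7017.8 i$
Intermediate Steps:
$- 35 \sqrt{-15 - 4} \cdot 46 = - 35 \sqrt{-19} \cdot 46 = - 35 i \sqrt{19} \cdot 46 = - 1610 i \sqrt{19}$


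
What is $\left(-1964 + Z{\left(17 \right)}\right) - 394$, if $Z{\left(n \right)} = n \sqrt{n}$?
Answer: $-2358 + 17 \sqrt{17} \approx -2287.9$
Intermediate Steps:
$Z{\left(n \right)} = n^{\frac{3}{2}}$
$\left(-1964 + Z{\left(17 \right)}\right) - 394 = \left(-1964 + 17^{\frac{3}{2}}\right) - 394 = \left(-1964 + 17 \sqrt{17}\right) - 394 = -2358 + 17 \sqrt{17}$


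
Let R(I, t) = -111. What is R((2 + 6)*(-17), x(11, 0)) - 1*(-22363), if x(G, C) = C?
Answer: 22252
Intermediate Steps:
R((2 + 6)*(-17), x(11, 0)) - 1*(-22363) = -111 - 1*(-22363) = -111 + 22363 = 22252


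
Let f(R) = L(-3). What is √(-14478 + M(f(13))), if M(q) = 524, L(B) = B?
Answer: I*√13954 ≈ 118.13*I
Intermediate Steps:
f(R) = -3
√(-14478 + M(f(13))) = √(-14478 + 524) = √(-13954) = I*√13954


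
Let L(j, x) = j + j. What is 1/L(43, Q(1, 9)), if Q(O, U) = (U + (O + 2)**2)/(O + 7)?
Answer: 1/86 ≈ 0.011628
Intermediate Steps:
Q(O, U) = (U + (2 + O)**2)/(7 + O)
L(j, x) = 2*j
1/L(43, Q(1, 9)) = 1/(2*43) = 1/86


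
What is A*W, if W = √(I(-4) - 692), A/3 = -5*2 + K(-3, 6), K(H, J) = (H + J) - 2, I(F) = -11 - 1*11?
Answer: -27*I*√714 ≈ -721.46*I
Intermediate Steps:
I(F) = -22 (I(F) = -11 - 11 = -22)
K(H, J) = -2 + H + J
A = -27 (A = 3*(-5*2 + (-2 - 3 + 6)) = 3*(-10 + 1) = 3*(-9) = -27)
W = I*√714 (W = √(-22 - 692) = √(-714) = I*√714 ≈ 26.721*I)
A*W = -27*I*√714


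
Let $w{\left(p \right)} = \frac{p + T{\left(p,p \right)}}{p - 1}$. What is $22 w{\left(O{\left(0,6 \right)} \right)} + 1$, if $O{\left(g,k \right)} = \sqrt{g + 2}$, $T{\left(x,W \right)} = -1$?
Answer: $23$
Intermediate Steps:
$O{\left(g,k \right)} = \sqrt{2 + g}$
$w{\left(p \right)} = 1$ ($w{\left(p \right)} = \frac{p - 1}{p - 1} = \frac{-1 + p}{-1 + p} = 1$)
$22 w{\left(O{\left(0,6 \right)} \right)} + 1 = 22 \cdot 1 + 1 = 22 + 1 = 23$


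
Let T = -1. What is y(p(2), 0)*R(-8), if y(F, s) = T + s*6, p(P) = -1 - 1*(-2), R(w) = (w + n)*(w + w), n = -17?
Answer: -400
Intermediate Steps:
R(w) = 2*w*(-17 + w) (R(w) = (w - 17)*(w + w) = (-17 + w)*(2*w) = 2*w*(-17 + w))
p(P) = 1 (p(P) = -1 + 2 = 1)
y(F, s) = -1 + 6*s (y(F, s) = -1 + s*6 = -1 + 6*s)
y(p(2), 0)*R(-8) = (-1 + 6*0)*(2*(-8)*(-17 - 8)) = (-1 + 0)*(2*(-8)*(-25)) = -1*400 = -400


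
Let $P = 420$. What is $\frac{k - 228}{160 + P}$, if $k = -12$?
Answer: $- \frac{12}{29} \approx -0.41379$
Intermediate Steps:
$\frac{k - 228}{160 + P} = \frac{-12 - 228}{160 + 420} = - \frac{240}{580} = \left(-240\right) \frac{1}{580} = - \frac{12}{29}$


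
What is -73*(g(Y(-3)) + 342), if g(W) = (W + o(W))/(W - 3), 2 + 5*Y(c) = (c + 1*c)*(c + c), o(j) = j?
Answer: -479318/19 ≈ -25227.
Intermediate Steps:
Y(c) = -⅖ + 4*c²/5 (Y(c) = -⅖ + ((c + 1*c)*(c + c))/5 = -⅖ + ((c + c)*(2*c))/5 = -⅖ + ((2*c)*(2*c))/5 = -⅖ + (4*c²)/5 = -⅖ + 4*c²/5)
g(W) = 2*W/(-3 + W) (g(W) = (W + W)/(W - 3) = (2*W)/(-3 + W) = 2*W/(-3 + W))
-73*(g(Y(-3)) + 342) = -73*(2*(-⅖ + (⅘)*(-3)²)/(-3 + (-⅖ + (⅘)*(-3)²)) + 342) = -73*(2*(-⅖ + (⅘)*9)/(-3 + (-⅖ + (⅘)*9)) + 342) = -73*(2*(-⅖ + 36/5)/(-3 + (-⅖ + 36/5)) + 342) = -73*(2*(34/5)/(-3 + 34/5) + 342) = -73*(2*(34/5)/(19/5) + 342) = -73*(2*(34/5)*(5/19) + 342) = -73*(68/19 + 342) = -73*6566/19 = -479318/19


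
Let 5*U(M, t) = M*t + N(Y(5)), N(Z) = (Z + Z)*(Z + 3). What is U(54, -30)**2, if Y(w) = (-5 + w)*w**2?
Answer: 104976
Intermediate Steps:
Y(w) = w**2*(-5 + w)
N(Z) = 2*Z*(3 + Z) (N(Z) = (2*Z)*(3 + Z) = 2*Z*(3 + Z))
U(M, t) = M*t/5 (U(M, t) = (M*t + 2*(5**2*(-5 + 5))*(3 + 5**2*(-5 + 5)))/5 = (M*t + 2*(25*0)*(3 + 25*0))/5 = (M*t + 2*0*(3 + 0))/5 = (M*t + 2*0*3)/5 = (M*t + 0)/5 = (M*t)/5 = M*t/5)
U(54, -30)**2 = ((1/5)*54*(-30))**2 = (-324)**2 = 104976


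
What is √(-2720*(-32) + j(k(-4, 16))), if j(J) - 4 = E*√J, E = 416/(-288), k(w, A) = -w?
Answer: 19*√2170/3 ≈ 295.03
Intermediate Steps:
E = -13/9 (E = 416*(-1/288) = -13/9 ≈ -1.4444)
j(J) = 4 - 13*√J/9
√(-2720*(-32) + j(k(-4, 16))) = √(-2720*(-32) + (4 - 13*√4/9)) = √(87040 + (4 - 13*√4/9)) = √(87040 + (4 - 13/9*2)) = √(87040 + (4 - 26/9)) = √(87040 + 10/9) = √(783370/9) = 19*√2170/3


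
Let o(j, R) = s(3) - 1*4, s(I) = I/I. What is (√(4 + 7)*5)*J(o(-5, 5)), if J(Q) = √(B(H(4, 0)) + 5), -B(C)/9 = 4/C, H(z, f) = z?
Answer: 10*I*√11 ≈ 33.166*I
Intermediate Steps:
s(I) = 1
o(j, R) = -3 (o(j, R) = 1 - 1*4 = 1 - 4 = -3)
B(C) = -36/C
J(Q) = 2*I (J(Q) = √(-36/4 + 5) = √(-36*¼ + 5) = √(-9 + 5) = √(-4) = 2*I)
(√(4 + 7)*5)*J(o(-5, 5)) = (√(4 + 7)*5)*(2*I) = (√11*5)*(2*I) = (5*√11)*(2*I) = 10*I*√11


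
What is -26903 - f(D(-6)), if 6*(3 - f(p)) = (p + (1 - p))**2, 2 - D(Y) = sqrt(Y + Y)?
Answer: -161435/6 ≈ -26906.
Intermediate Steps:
D(Y) = 2 - sqrt(2)*sqrt(Y) (D(Y) = 2 - sqrt(Y + Y) = 2 - sqrt(2*Y) = 2 - sqrt(2)*sqrt(Y))
f(p) = 17/6 (f(p) = 3 - (p + (1 - p))**2/6 = 3 - 1/6*1**2 = 3 - 1/6*1 = 3 - 1/6 = 17/6)
-26903 - f(D(-6)) = -26903 - 1*17/6 = -26903 - 17/6 = -161435/6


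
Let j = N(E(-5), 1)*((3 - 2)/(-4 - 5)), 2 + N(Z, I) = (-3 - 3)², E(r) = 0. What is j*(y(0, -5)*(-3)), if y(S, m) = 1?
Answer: 34/3 ≈ 11.333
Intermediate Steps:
N(Z, I) = 34 (N(Z, I) = -2 + (-3 - 3)² = -2 + (-6)² = -2 + 36 = 34)
j = -34/9 (j = 34*((3 - 2)/(-4 - 5)) = 34*(1/(-9)) = 34*(1*(-⅑)) = 34*(-⅑) = -34/9 ≈ -3.7778)
j*(y(0, -5)*(-3)) = -34*(-3)/9 = -34/9*(-3) = 34/3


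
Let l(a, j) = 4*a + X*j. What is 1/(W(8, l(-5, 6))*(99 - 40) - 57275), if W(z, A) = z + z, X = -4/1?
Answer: -1/56331 ≈ -1.7752e-5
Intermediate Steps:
X = -4 (X = -4*1 = -4)
l(a, j) = -4*j + 4*a (l(a, j) = 4*a - 4*j = -4*j + 4*a)
W(z, A) = 2*z
1/(W(8, l(-5, 6))*(99 - 40) - 57275) = 1/((2*8)*(99 - 40) - 57275) = 1/(16*59 - 57275) = 1/(944 - 57275) = 1/(-56331) = -1/56331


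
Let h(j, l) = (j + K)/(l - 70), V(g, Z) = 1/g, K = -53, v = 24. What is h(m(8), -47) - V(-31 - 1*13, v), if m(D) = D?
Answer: 233/572 ≈ 0.40734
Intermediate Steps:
h(j, l) = (-53 + j)/(-70 + l) (h(j, l) = (j - 53)/(l - 70) = (-53 + j)/(-70 + l))
h(m(8), -47) - V(-31 - 1*13, v) = (-53 + 8)/(-70 - 47) - 1/(-31 - 1*13) = -45/(-117) - 1/(-31 - 13) = -1/117*(-45) - 1/(-44) = 5/13 - 1*(-1/44) = 5/13 + 1/44 = 233/572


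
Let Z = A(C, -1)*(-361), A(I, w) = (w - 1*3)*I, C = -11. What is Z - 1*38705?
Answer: -54589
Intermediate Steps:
A(I, w) = I*(-3 + w) (A(I, w) = (w - 3)*I = (-3 + w)*I = I*(-3 + w))
Z = -15884 (Z = -11*(-3 - 1)*(-361) = -11*(-4)*(-361) = 44*(-361) = -15884)
Z - 1*38705 = -15884 - 1*38705 = -15884 - 38705 = -54589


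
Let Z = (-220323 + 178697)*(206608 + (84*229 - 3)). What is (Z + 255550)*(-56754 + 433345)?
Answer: -3540182076148356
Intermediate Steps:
Z = -9400857466 (Z = -41626*(206608 + (19236 - 3)) = -41626*(206608 + 19233) = -41626*225841 = -9400857466)
(Z + 255550)*(-56754 + 433345) = (-9400857466 + 255550)*(-56754 + 433345) = -9400601916*376591 = -3540182076148356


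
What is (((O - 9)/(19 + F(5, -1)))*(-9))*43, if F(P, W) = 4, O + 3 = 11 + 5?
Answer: -1548/23 ≈ -67.304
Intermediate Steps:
O = 13 (O = -3 + (11 + 5) = -3 + 16 = 13)
(((O - 9)/(19 + F(5, -1)))*(-9))*43 = (((13 - 9)/(19 + 4))*(-9))*43 = ((4/23)*(-9))*43 = -36/23*43 = -1548/23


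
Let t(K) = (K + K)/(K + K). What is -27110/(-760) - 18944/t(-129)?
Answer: -1437033/76 ≈ -18908.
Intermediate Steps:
t(K) = 1 (t(K) = (2*K)/((2*K)) = (2*K)*(1/(2*K)) = 1)
-27110/(-760) - 18944/t(-129) = -27110/(-760) - 18944/1 = -27110*(-1/760) - 18944*1 = 2711/76 - 18944 = -1437033/76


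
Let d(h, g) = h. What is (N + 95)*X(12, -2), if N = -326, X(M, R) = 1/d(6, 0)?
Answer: -77/2 ≈ -38.500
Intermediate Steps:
X(M, R) = 1/6
(N + 95)*X(12, -2) = (-326 + 95)*(1/6) = -231*1/6 = -77/2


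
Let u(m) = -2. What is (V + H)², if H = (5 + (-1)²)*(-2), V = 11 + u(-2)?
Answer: 9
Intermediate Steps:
V = 9 (V = 11 - 2 = 9)
H = -12 (H = (5 + 1)*(-2) = 6*(-2) = -12)
(V + H)² = (9 - 12)² = (-3)² = 9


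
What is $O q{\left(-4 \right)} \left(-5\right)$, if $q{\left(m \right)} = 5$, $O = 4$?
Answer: $-100$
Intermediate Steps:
$O q{\left(-4 \right)} \left(-5\right) = 4 \cdot 5 \left(-5\right) = 20 \left(-5\right) = -100$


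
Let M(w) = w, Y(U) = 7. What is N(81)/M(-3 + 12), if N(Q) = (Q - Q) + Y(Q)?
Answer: 7/9 ≈ 0.77778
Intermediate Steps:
N(Q) = 7 (N(Q) = (Q - Q) + 7 = 0 + 7 = 7)
N(81)/M(-3 + 12) = 7/(-3 + 12) = 7/9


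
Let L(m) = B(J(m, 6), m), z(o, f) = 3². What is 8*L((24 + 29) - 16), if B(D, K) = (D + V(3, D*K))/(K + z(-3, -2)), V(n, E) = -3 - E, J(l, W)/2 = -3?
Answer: 852/23 ≈ 37.043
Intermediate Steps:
z(o, f) = 9
J(l, W) = -6 (J(l, W) = 2*(-3) = -6)
B(D, K) = (-3 + D - D*K)/(9 + K) (B(D, K) = (D + (-3 - D*K))/(K + 9) = (D + (-3 - D*K))/(9 + K) = (-3 + D - D*K)/(9 + K))
L(m) = (-9 + 6*m)/(9 + m) (L(m) = (-3 - 6 - 1*(-6)*m)/(9 + m) = (-3 - 6 + 6*m)/(9 + m) = (-9 + 6*m)/(9 + m))
8*L((24 + 29) - 16) = 8*(3*(-3 + 2*((24 + 29) - 16))/(9 + ((24 + 29) - 16))) = 8*(3*(-3 + 2*(53 - 16))/(9 + (53 - 16))) = 8*(3*(-3 + 2*37)/(9 + 37)) = 8*(3*(-3 + 74)/46) = 8*(3*(1/46)*71) = 8*(213/46) = 852/23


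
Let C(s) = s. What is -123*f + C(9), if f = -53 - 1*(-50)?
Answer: 378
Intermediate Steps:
f = -3 (f = -53 + 50 = -3)
-123*f + C(9) = -123*(-3) + 9 = 369 + 9 = 378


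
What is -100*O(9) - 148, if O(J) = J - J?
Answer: -148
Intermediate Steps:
O(J) = 0
-100*O(9) - 148 = -100*0 - 148 = 0 - 148 = -148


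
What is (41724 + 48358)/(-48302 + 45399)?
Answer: -90082/2903 ≈ -31.031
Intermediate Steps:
(41724 + 48358)/(-48302 + 45399) = 90082/(-2903) = 90082*(-1/2903) = -90082/2903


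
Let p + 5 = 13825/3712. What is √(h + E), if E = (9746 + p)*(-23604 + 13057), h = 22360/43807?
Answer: I*√42464057740691541741838/20326448 ≈ 10138.0*I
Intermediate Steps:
h = 22360/43807 (h = 22360*(1/43807) = 22360/43807 ≈ 0.51042)
p = -4735/3712 (p = -5 + 13825/3712 = -4735/3712 ≈ -1.2756)
E = -381510482099/3712 (E = (9746 - 4735/3712)*(-23604 + 13057) = (36172417/3712)*(-10547) = -381510482099/3712 ≈ -1.0278e+8)
√(h + E) = √(22360/43807 - 381510482099/3712) = √(-16712829606310573/162611584) = I*√42464057740691541741838/20326448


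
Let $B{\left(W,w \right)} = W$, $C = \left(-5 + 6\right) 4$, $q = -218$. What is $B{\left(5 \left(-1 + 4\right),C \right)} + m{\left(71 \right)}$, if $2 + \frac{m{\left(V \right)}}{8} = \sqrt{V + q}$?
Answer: $-1 + 56 i \sqrt{3} \approx -1.0 + 96.995 i$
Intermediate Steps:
$C = 4$ ($C = 1 \cdot 4 = 4$)
$m{\left(V \right)} = -16 + 8 \sqrt{-218 + V}$ ($m{\left(V \right)} = -16 + 8 \sqrt{V - 218} = -16 + 8 \sqrt{-218 + V}$)
$B{\left(5 \left(-1 + 4\right),C \right)} + m{\left(71 \right)} = 5 \left(-1 + 4\right) - \left(16 - 8 \sqrt{-218 + 71}\right) = 5 \cdot 3 - \left(16 - 8 \sqrt{-147}\right) = 15 - \left(16 - 8 \cdot 7 i \sqrt{3}\right) = 15 - \left(16 - 56 i \sqrt{3}\right) = -1 + 56 i \sqrt{3}$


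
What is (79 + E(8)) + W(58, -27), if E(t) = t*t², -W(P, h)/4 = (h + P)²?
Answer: -3253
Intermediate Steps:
W(P, h) = -4*(P + h)² (W(P, h) = -4*(h + P)² = -4*(P + h)²)
E(t) = t³
(79 + E(8)) + W(58, -27) = (79 + 8³) - 4*(58 - 27)² = (79 + 512) - 4*31² = 591 - 4*961 = 591 - 3844 = -3253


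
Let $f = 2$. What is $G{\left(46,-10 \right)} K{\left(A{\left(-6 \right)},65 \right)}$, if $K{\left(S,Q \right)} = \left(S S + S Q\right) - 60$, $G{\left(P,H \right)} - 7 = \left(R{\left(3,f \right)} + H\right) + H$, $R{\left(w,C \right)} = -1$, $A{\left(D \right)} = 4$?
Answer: $-3024$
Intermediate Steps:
$G{\left(P,H \right)} = 6 + 2 H$ ($G{\left(P,H \right)} = 7 + \left(\left(-1 + H\right) + H\right) = 7 + \left(-1 + 2 H\right) = 6 + 2 H$)
$K{\left(S,Q \right)} = -60 + S^{2} + Q S$ ($K{\left(S,Q \right)} = \left(S^{2} + Q S\right) - 60 = -60 + S^{2} + Q S$)
$G{\left(46,-10 \right)} K{\left(A{\left(-6 \right)},65 \right)} = \left(6 + 2 \left(-10\right)\right) \left(-60 + 4^{2} + 65 \cdot 4\right) = \left(6 - 20\right) \left(-60 + 16 + 260\right) = \left(-14\right) 216 = -3024$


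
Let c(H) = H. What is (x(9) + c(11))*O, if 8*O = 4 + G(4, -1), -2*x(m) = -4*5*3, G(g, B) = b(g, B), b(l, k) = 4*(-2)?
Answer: -41/2 ≈ -20.500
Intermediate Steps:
b(l, k) = -8
G(g, B) = -8
x(m) = 30 (x(m) = -(-4*5)*3/2 = -(-10)*3 = -½*(-60) = 30)
O = -½ (O = (4 - 8)/8 = (⅛)*(-4) = -½ ≈ -0.50000)
(x(9) + c(11))*O = (30 + 11)*(-½) = 41*(-½) = -41/2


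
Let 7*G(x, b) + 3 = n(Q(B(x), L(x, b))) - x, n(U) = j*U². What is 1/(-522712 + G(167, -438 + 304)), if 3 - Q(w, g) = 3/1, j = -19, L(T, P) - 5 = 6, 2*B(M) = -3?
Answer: -7/3659154 ≈ -1.9130e-6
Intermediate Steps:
B(M) = -3/2 (B(M) = (½)*(-3) = -3/2)
L(T, P) = 11 (L(T, P) = 5 + 6 = 11)
Q(w, g) = 0 (Q(w, g) = 3 - 3/1 = 3 - 3 = 0)
n(U) = -19*U²
G(x, b) = -3/7 - x/7 (G(x, b) = -3/7 + (-19*0² - x)/7 = -3/7 + (-19*0 - x)/7 = -3/7 + (0 - x)/7 = -3/7 + (-x)/7 = -3/7 - x/7)
1/(-522712 + G(167, -438 + 304)) = 1/(-522712 + (-3/7 - ⅐*167)) = 1/(-522712 + (-3/7 - 167/7)) = 1/(-522712 - 170/7) = 1/(-3659154/7) = -7/3659154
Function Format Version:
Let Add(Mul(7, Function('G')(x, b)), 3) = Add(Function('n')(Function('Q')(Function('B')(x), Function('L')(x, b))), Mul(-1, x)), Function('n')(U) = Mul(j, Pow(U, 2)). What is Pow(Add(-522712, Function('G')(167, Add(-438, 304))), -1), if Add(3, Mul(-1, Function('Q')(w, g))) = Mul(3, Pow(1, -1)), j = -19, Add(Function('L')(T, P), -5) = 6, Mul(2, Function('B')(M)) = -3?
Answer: Rational(-7, 3659154) ≈ -1.9130e-6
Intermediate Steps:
Function('B')(M) = Rational(-3, 2) (Function('B')(M) = Mul(Rational(1, 2), -3) = Rational(-3, 2))
Function('L')(T, P) = 11 (Function('L')(T, P) = Add(5, 6) = 11)
Function('Q')(w, g) = 0 (Function('Q')(w, g) = Add(3, Mul(-1, Mul(3, Pow(1, -1)))) = Add(3, Mul(-1, Mul(3, 1))) = Add(3, Mul(-1, 3)) = Add(3, -3) = 0)
Function('n')(U) = Mul(-19, Pow(U, 2))
Function('G')(x, b) = Add(Rational(-3, 7), Mul(Rational(-1, 7), x)) (Function('G')(x, b) = Add(Rational(-3, 7), Mul(Rational(1, 7), Add(Mul(-19, Pow(0, 2)), Mul(-1, x)))) = Add(Rational(-3, 7), Mul(Rational(1, 7), Add(Mul(-19, 0), Mul(-1, x)))) = Add(Rational(-3, 7), Mul(Rational(1, 7), Add(0, Mul(-1, x)))) = Add(Rational(-3, 7), Mul(Rational(1, 7), Mul(-1, x))) = Add(Rational(-3, 7), Mul(Rational(-1, 7), x)))
Pow(Add(-522712, Function('G')(167, Add(-438, 304))), -1) = Pow(Add(-522712, Add(Rational(-3, 7), Mul(Rational(-1, 7), 167))), -1) = Pow(Add(-522712, Add(Rational(-3, 7), Rational(-167, 7))), -1) = Pow(Add(-522712, Rational(-170, 7)), -1) = Pow(Rational(-3659154, 7), -1) = Rational(-7, 3659154)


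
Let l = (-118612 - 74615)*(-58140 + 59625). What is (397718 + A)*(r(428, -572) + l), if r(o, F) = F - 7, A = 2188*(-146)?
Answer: -22459003093980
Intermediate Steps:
A = -319448
l = -286942095 (l = -193227*1485 = -286942095)
r(o, F) = -7 + F
(397718 + A)*(r(428, -572) + l) = (397718 - 319448)*((-7 - 572) - 286942095) = 78270*(-579 - 286942095) = 78270*(-286942674) = -22459003093980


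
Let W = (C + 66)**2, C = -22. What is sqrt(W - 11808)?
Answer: 4*I*sqrt(617) ≈ 99.358*I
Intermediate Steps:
W = 1936 (W = (-22 + 66)**2 = 44**2 = 1936)
sqrt(W - 11808) = sqrt(1936 - 11808) = sqrt(-9872) = 4*I*sqrt(617)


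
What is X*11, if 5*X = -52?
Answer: -572/5 ≈ -114.40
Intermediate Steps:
X = -52/5 (X = (⅕)*(-52) = -52/5 ≈ -10.400)
X*11 = -52/5*11 = -572/5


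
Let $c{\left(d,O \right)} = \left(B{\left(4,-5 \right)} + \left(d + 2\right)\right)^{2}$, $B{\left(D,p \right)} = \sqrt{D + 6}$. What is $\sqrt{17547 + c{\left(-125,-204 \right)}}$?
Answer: $\sqrt{32686 - 246 \sqrt{10}} \approx 178.63$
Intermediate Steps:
$B{\left(D,p \right)} = \sqrt{6 + D}$
$c{\left(d,O \right)} = \left(2 + d + \sqrt{10}\right)^{2}$ ($c{\left(d,O \right)} = \left(\sqrt{6 + 4} + \left(d + 2\right)\right)^{2} = \left(\sqrt{10} + \left(2 + d\right)\right)^{2} = \left(2 + d + \sqrt{10}\right)^{2}$)
$\sqrt{17547 + c{\left(-125,-204 \right)}} = \sqrt{17547 + \left(2 - 125 + \sqrt{10}\right)^{2}} = \sqrt{17547 + \left(-123 + \sqrt{10}\right)^{2}}$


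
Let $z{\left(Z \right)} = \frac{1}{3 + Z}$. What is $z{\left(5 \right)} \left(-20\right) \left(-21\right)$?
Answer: $\frac{105}{2} \approx 52.5$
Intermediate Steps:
$z{\left(5 \right)} \left(-20\right) \left(-21\right) = \frac{1}{3 + 5} \left(-20\right) \left(-21\right) = \frac{1}{8} \left(-20\right) \left(-21\right) = \left(- \frac{5}{2}\right) \left(-21\right) = \frac{105}{2}$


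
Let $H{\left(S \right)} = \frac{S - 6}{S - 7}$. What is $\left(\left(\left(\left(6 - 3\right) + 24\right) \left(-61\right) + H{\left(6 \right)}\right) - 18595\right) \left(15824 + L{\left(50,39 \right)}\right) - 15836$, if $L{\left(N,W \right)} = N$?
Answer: $-321337344$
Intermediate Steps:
$H{\left(S \right)} = \frac{-6 + S}{-7 + S}$
$\left(\left(\left(\left(6 - 3\right) + 24\right) \left(-61\right) + H{\left(6 \right)}\right) - 18595\right) \left(15824 + L{\left(50,39 \right)}\right) - 15836 = \left(\left(\left(\left(6 - 3\right) + 24\right) \left(-61\right) + \frac{-6 + 6}{-7 + 6}\right) - 18595\right) \left(15824 + 50\right) - 15836 = \left(\left(\left(3 + 24\right) \left(-61\right) + \frac{1}{-1} \cdot 0\right) - 18595\right) 15874 - 15836 = \left(\left(27 \left(-61\right) - 0\right) - 18595\right) 15874 - 15836 = \left(\left(-1647 + 0\right) - 18595\right) 15874 - 15836 = \left(-1647 - 18595\right) 15874 - 15836 = \left(-20242\right) 15874 - 15836 = -321321508 - 15836 = -321337344$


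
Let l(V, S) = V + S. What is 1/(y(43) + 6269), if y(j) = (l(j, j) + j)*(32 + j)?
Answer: 1/15944 ≈ 6.2719e-5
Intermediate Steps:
l(V, S) = S + V
y(j) = 3*j*(32 + j) (y(j) = ((j + j) + j)*(32 + j) = (2*j + j)*(32 + j) = (3*j)*(32 + j) = 3*j*(32 + j))
1/(y(43) + 6269) = 1/(3*43*(32 + 43) + 6269) = 1/(3*43*75 + 6269) = 1/(9675 + 6269) = 1/15944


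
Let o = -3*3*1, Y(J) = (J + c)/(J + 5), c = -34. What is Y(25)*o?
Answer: 27/10 ≈ 2.7000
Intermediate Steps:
Y(J) = (-34 + J)/(5 + J) (Y(J) = (J - 34)/(J + 5) = (-34 + J)/(5 + J))
o = -9 (o = -9*1 = -9)
Y(25)*o = ((-34 + 25)/(5 + 25))*(-9) = (-9/30)*(-9) = ((1/30)*(-9))*(-9) = -3/10*(-9) = 27/10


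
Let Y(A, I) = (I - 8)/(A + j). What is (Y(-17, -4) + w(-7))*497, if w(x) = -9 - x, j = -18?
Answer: -4118/5 ≈ -823.60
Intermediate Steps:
Y(A, I) = (-8 + I)/(-18 + A) (Y(A, I) = (I - 8)/(A - 18) = (-8 + I)/(-18 + A))
(Y(-17, -4) + w(-7))*497 = ((-8 - 4)/(-18 - 17) + (-9 - 1*(-7)))*497 = (-12/(-35) + (-9 + 7))*497 = (-1/35*(-12) - 2)*497 = (12/35 - 2)*497 = -58/35*497 = -4118/5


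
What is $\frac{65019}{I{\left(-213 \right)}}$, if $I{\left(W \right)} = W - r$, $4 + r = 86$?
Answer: $- \frac{65019}{295} \approx -220.4$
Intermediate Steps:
$r = 82$ ($r = -4 + 86 = 82$)
$I{\left(W \right)} = -82 + W$ ($I{\left(W \right)} = W - 82 = -82 + W$)
$\frac{65019}{I{\left(-213 \right)}} = \frac{65019}{-82 - 213} = \frac{65019}{-295} = 65019 \left(- \frac{1}{295}\right) = - \frac{65019}{295}$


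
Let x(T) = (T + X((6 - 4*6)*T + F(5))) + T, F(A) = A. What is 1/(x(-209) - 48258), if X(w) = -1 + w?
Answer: -1/44910 ≈ -2.2267e-5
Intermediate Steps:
x(T) = 4 - 16*T (x(T) = (T + (-1 + ((6 - 4*6)*T + 5))) + T = (T + (-1 + ((6 - 24)*T + 5))) + T = (T + (-1 + (-18*T + 5))) + T = (T + (-1 + (5 - 18*T))) + T = (T + (4 - 18*T)) + T = (4 - 17*T) + T = 4 - 16*T)
1/(x(-209) - 48258) = 1/((4 - 16*(-209)) - 48258) = 1/((4 + 3344) - 48258) = 1/(3348 - 48258) = 1/(-44910) = -1/44910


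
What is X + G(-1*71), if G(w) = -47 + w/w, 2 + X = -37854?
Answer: -37902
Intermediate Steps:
X = -37856 (X = -2 - 37854 = -37856)
G(w) = -46 (G(w) = -47 + 1 = -46)
X + G(-1*71) = -37856 - 46 = -37902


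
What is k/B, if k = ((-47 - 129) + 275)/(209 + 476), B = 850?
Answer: 99/582250 ≈ 0.00017003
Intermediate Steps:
k = 99/685 (k = (-176 + 275)/685 = 99*(1/685) = 99/685 ≈ 0.14453)
k/B = (99/685)/850 = (99/685)*(1/850) = 99/582250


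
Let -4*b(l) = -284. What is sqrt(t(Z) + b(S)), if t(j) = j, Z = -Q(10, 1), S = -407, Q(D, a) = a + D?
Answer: 2*sqrt(15) ≈ 7.7460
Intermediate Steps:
Q(D, a) = D + a
Z = -11 (Z = -(10 + 1) = -1*11 = -11)
b(l) = 71 (b(l) = -1/4*(-284) = 71)
sqrt(t(Z) + b(S)) = sqrt(-11 + 71) = sqrt(60) = 2*sqrt(15)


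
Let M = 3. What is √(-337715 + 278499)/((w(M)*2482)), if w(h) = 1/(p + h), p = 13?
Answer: 32*I*√3701/1241 ≈ 1.5687*I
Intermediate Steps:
w(h) = 1/(13 + h)
√(-337715 + 278499)/((w(M)*2482)) = √(-337715 + 278499)/((2482/(13 + 3))) = √(-59216)/((2482/16)) = (4*I*√3701)/(((1/16)*2482)) = (4*I*√3701)/(1241/8) = (4*I*√3701)*(8/1241) = 32*I*√3701/1241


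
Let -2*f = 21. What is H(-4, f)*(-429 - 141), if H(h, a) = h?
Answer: 2280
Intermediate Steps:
f = -21/2 (f = -½*21 = -21/2 ≈ -10.500)
H(-4, f)*(-429 - 141) = -4*(-429 - 141) = -4*(-570) = 2280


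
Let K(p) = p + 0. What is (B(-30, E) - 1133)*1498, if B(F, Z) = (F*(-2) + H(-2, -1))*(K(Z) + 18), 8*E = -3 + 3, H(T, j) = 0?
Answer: -79394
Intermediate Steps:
E = 0 (E = (-3 + 3)/8 = (⅛)*0 = 0)
K(p) = p
B(F, Z) = -2*F*(18 + Z) (B(F, Z) = (F*(-2) + 0)*(Z + 18) = (-2*F + 0)*(18 + Z) = (-2*F)*(18 + Z) = -2*F*(18 + Z))
(B(-30, E) - 1133)*1498 = (2*(-30)*(-18 - 1*0) - 1133)*1498 = (2*(-30)*(-18 + 0) - 1133)*1498 = (2*(-30)*(-18) - 1133)*1498 = (1080 - 1133)*1498 = -53*1498 = -79394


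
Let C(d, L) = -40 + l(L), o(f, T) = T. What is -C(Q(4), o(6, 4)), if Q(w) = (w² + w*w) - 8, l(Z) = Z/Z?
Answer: 39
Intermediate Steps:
l(Z) = 1
Q(w) = -8 + 2*w² (Q(w) = (w² + w²) - 8 = 2*w² - 8 = -8 + 2*w²)
C(d, L) = -39 (C(d, L) = -40 + 1 = -39)
-C(Q(4), o(6, 4)) = -1*(-39) = 39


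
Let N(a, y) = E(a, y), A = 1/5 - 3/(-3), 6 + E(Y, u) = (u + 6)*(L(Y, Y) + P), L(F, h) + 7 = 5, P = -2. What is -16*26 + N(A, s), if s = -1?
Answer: -442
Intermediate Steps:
L(F, h) = -2 (L(F, h) = -7 + 5 = -2)
E(Y, u) = -30 - 4*u (E(Y, u) = -6 + (u + 6)*(-2 - 2) = -6 + (6 + u)*(-4) = -6 + (-24 - 4*u) = -30 - 4*u)
A = 6/5 (A = 1*(1/5) - 3*(-1/3) = 1/5 + 1 = 6/5 ≈ 1.2000)
N(a, y) = -30 - 4*y
-16*26 + N(A, s) = -16*26 + (-30 - 4*(-1)) = -416 + (-30 + 4) = -416 - 26 = -442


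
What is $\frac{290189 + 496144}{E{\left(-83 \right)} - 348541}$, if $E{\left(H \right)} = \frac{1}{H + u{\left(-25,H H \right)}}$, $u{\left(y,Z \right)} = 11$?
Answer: $- \frac{56615976}{25094953} \approx -2.2561$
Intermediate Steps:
$E{\left(H \right)} = \frac{1}{11 + H}$ ($E{\left(H \right)} = \frac{1}{H + 11} = \frac{1}{11 + H}$)
$\frac{290189 + 496144}{E{\left(-83 \right)} - 348541} = \frac{290189 + 496144}{\frac{1}{11 - 83} - 348541} = \frac{786333}{\frac{1}{-72} - 348541} = \frac{786333}{- \frac{1}{72} - 348541} = \frac{786333}{- \frac{25094953}{72}} = 786333 \left(- \frac{72}{25094953}\right) = - \frac{56615976}{25094953}$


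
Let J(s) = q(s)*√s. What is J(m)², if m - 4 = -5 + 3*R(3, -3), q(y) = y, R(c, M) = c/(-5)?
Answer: -2744/125 ≈ -21.952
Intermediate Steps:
R(c, M) = -c/5 (R(c, M) = c*(-⅕) = -c/5)
m = -14/5 (m = 4 + (-5 + 3*(-⅕*3)) = 4 + (-5 + 3*(-⅗)) = 4 + (-5 - 9/5) = 4 - 34/5 = -14/5 ≈ -2.8000)
J(s) = s^(3/2) (J(s) = s*√s = s^(3/2))
J(m)² = ((-14/5)^(3/2))² = (-14*I*√70/25)² = -2744/125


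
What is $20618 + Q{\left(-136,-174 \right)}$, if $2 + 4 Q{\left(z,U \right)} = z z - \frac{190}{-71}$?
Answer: $\frac{1792194}{71} \approx 25242.0$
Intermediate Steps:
$Q{\left(z,U \right)} = \frac{12}{71} + \frac{z^{2}}{4}$ ($Q{\left(z,U \right)} = - \frac{1}{2} + \frac{z z - \frac{190}{-71}}{4} = - \frac{1}{2} + \frac{z^{2} - - \frac{190}{71}}{4} = - \frac{1}{2} + \frac{z^{2} + \frac{190}{71}}{4} = - \frac{1}{2} + \frac{\frac{190}{71} + z^{2}}{4} = - \frac{1}{2} + \left(\frac{95}{142} + \frac{z^{2}}{4}\right) = \frac{12}{71} + \frac{z^{2}}{4}$)
$20618 + Q{\left(-136,-174 \right)} = 20618 + \left(\frac{12}{71} + \frac{\left(-136\right)^{2}}{4}\right) = 20618 + \left(\frac{12}{71} + \frac{1}{4} \cdot 18496\right) = 20618 + \left(\frac{12}{71} + 4624\right) = 20618 + \frac{328316}{71} = \frac{1792194}{71}$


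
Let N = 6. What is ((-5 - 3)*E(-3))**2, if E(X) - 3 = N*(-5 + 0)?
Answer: 46656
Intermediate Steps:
E(X) = -27 (E(X) = 3 + 6*(-5 + 0) = 3 + 6*(-5) = 3 - 30 = -27)
((-5 - 3)*E(-3))**2 = ((-5 - 3)*(-27))**2 = (-8*(-27))**2 = 216**2 = 46656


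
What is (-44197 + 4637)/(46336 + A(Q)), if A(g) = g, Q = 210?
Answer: -19780/23273 ≈ -0.84991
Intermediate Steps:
(-44197 + 4637)/(46336 + A(Q)) = (-44197 + 4637)/(46336 + 210) = -39560/46546 = -39560*1/46546 = -19780/23273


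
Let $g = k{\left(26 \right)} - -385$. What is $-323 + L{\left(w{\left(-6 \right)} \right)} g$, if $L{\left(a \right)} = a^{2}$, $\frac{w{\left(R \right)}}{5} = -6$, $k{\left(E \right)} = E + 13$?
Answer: $381277$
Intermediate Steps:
$k{\left(E \right)} = 13 + E$
$w{\left(R \right)} = -30$ ($w{\left(R \right)} = 5 \left(-6\right) = -30$)
$g = 424$ ($g = \left(13 + 26\right) - -385 = 39 + 385 = 424$)
$-323 + L{\left(w{\left(-6 \right)} \right)} g = -323 + \left(-30\right)^{2} \cdot 424 = -323 + 900 \cdot 424 = -323 + 381600 = 381277$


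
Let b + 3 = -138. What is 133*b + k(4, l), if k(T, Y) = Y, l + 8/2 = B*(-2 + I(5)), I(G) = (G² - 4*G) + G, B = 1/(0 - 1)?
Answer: -18765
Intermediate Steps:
b = -141 (b = -3 - 138 = -141)
B = -1 (B = 1/(-1) = -1)
I(G) = G² - 3*G
l = -12 (l = -4 - (-2 + 5*(-3 + 5)) = -4 - (-2 + 5*2) = -4 - (-2 + 10) = -4 - 1*8 = -4 - 8 = -12)
133*b + k(4, l) = 133*(-141) - 12 = -18753 - 12 = -18765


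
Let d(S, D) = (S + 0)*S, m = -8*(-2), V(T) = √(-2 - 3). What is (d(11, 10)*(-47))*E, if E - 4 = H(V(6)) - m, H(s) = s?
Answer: 68244 - 5687*I*√5 ≈ 68244.0 - 12717.0*I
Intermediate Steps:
V(T) = I*√5 (V(T) = √(-5) = I*√5)
m = 16
d(S, D) = S² (d(S, D) = S*S = S²)
E = -12 + I*√5 (E = 4 + (I*√5 - 1*16) = 4 + (I*√5 - 16) = 4 + (-16 + I*√5) = -12 + I*√5 ≈ -12.0 + 2.2361*I)
(d(11, 10)*(-47))*E = (11²*(-47))*(-12 + I*√5) = (121*(-47))*(-12 + I*√5) = -5687*(-12 + I*√5) = 68244 - 5687*I*√5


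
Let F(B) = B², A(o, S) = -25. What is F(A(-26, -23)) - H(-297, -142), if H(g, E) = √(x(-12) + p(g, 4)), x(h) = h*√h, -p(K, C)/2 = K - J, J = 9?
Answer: 625 - 2*√(153 - 6*I*√3) ≈ 600.25 + 0.83968*I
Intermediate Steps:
p(K, C) = 18 - 2*K (p(K, C) = -2*(K - 1*9) = -2*(K - 9) = -2*(-9 + K) = 18 - 2*K)
x(h) = h^(3/2)
H(g, E) = √(18 - 2*g - 24*I*√3) (H(g, E) = √((-12)^(3/2) + (18 - 2*g)) = √(-24*I*√3 + (18 - 2*g)) = √(18 - 2*g - 24*I*√3))
F(A(-26, -23)) - H(-297, -142) = (-25)² - √(18 - 2*(-297) - 24*I*√3) = 625 - √(18 + 594 - 24*I*√3) = 625 - √(612 - 24*I*√3)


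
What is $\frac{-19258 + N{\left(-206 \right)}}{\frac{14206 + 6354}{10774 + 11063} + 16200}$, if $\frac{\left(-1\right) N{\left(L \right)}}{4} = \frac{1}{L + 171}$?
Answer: $- \frac{7359352881}{6191149300} \approx -1.1887$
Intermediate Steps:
$N{\left(L \right)} = - \frac{4}{171 + L}$ ($N{\left(L \right)} = - \frac{4}{L + 171} = - \frac{4}{171 + L}$)
$\frac{-19258 + N{\left(-206 \right)}}{\frac{14206 + 6354}{10774 + 11063} + 16200} = \frac{-19258 - \frac{4}{171 - 206}}{\frac{14206 + 6354}{10774 + 11063} + 16200} = \frac{-19258 - \frac{4}{-35}}{\frac{20560}{21837} + 16200} = \frac{-19258 - - \frac{4}{35}}{20560 \cdot \frac{1}{21837} + 16200} = \frac{-19258 + \frac{4}{35}}{\frac{20560}{21837} + 16200} = - \frac{674026}{35 \cdot \frac{353779960}{21837}} = \left(- \frac{674026}{35}\right) \frac{21837}{353779960} = - \frac{7359352881}{6191149300}$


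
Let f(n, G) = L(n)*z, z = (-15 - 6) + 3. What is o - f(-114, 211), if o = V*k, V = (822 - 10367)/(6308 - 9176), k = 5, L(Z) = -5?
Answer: -210395/2868 ≈ -73.359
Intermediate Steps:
z = -18 (z = -21 + 3 = -18)
V = 9545/2868 (V = -9545/(-2868) = -9545*(-1/2868) = 9545/2868 ≈ 3.3281)
f(n, G) = 90 (f(n, G) = -5*(-18) = 90)
o = 47725/2868 (o = (9545/2868)*5 = 47725/2868 ≈ 16.641)
o - f(-114, 211) = 47725/2868 - 1*90 = 47725/2868 - 90 = -210395/2868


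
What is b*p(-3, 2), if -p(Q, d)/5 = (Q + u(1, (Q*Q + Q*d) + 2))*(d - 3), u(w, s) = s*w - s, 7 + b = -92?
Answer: 1485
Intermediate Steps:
b = -99 (b = -7 - 92 = -99)
u(w, s) = -s + s*w
p(Q, d) = -5*Q*(-3 + d) (p(Q, d) = -5*(Q + ((Q*Q + Q*d) + 2)*(-1 + 1))*(d - 3) = -5*(Q + ((Q² + Q*d) + 2)*0)*(-3 + d) = -5*(Q + (2 + Q² + Q*d)*0)*(-3 + d) = -5*(Q + 0)*(-3 + d) = -5*Q*(-3 + d))
b*p(-3, 2) = -495*(-3)*(3 - 1*2) = -495*(-3)*(3 - 2) = -495*(-3) = -99*(-15) = 1485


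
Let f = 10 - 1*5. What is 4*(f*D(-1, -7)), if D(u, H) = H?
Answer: -140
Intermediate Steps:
f = 5 (f = 10 - 5 = 5)
4*(f*D(-1, -7)) = 4*(5*(-7)) = 4*(-35) = -140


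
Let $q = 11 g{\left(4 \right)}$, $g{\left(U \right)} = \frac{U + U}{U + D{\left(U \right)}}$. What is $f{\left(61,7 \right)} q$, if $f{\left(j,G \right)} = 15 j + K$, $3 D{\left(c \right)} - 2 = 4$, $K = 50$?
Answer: $\frac{42460}{3} \approx 14153.0$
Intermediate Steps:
$D{\left(c \right)} = 2$ ($D{\left(c \right)} = \frac{2}{3} + \frac{1}{3} \cdot 4 = \frac{2}{3} + \frac{4}{3} = 2$)
$g{\left(U \right)} = \frac{2 U}{2 + U}$ ($g{\left(U \right)} = \frac{U + U}{U + 2} = \frac{2 U}{2 + U}$)
$f{\left(j,G \right)} = 50 + 15 j$ ($f{\left(j,G \right)} = 15 j + 50 = 50 + 15 j$)
$q = \frac{44}{3}$ ($q = 11 \cdot 2 \cdot 4 \frac{1}{2 + 4} = 11 \cdot 2 \cdot 4 \cdot \frac{1}{6} = 11 \cdot \frac{4}{3} = \frac{44}{3} \approx 14.667$)
$f{\left(61,7 \right)} q = \left(50 + 15 \cdot 61\right) \frac{44}{3} = \left(50 + 915\right) \frac{44}{3} = 965 \cdot \frac{44}{3} = \frac{42460}{3}$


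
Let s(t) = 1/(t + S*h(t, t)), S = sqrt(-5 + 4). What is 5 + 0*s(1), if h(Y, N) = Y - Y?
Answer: 5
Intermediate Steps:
h(Y, N) = 0
S = I (S = sqrt(-1) = I ≈ 1.0*I)
s(t) = 1/t (s(t) = 1/(t + I*0) = 1/(t + 0) = 1/t)
5 + 0*s(1) = 5 + 0/1 = 5 + 0*1 = 5 + 0 = 5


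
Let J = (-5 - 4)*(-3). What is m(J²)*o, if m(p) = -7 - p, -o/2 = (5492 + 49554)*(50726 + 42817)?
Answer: 7579575263616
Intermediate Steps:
o = -10298335956 (o = -2*(5492 + 49554)*(50726 + 42817) = -110092*93543 = -2*5149167978 = -10298335956)
J = 27 (J = -9*(-3) = 27)
m(J²)*o = (-7 - 1*27²)*(-10298335956) = (-7 - 1*729)*(-10298335956) = (-7 - 729)*(-10298335956) = -736*(-10298335956) = 7579575263616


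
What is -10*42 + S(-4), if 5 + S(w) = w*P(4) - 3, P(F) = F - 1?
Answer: -440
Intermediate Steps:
P(F) = -1 + F
S(w) = -8 + 3*w (S(w) = -5 + (w*(-1 + 4) - 3) = -5 + (w*3 - 3) = -5 + (3*w - 3) = -5 + (-3 + 3*w) = -8 + 3*w)
-10*42 + S(-4) = -10*42 + (-8 + 3*(-4)) = -420 + (-8 - 12) = -420 - 20 = -440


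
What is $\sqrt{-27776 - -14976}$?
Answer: $80 i \sqrt{2} \approx 113.14 i$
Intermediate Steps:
$\sqrt{-27776 - -14976} = \sqrt{-27776 + 14976} = \sqrt{-12800} = 80 i \sqrt{2}$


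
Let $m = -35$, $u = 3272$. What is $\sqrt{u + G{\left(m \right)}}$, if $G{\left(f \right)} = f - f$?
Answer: $2 \sqrt{818} \approx 57.201$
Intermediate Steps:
$G{\left(f \right)} = 0$
$\sqrt{u + G{\left(m \right)}} = \sqrt{3272 + 0} = \sqrt{3272} = 2 \sqrt{818}$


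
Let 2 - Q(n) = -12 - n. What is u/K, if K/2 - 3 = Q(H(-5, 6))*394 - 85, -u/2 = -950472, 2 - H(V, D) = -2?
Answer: 475236/3505 ≈ 135.59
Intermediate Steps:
H(V, D) = 4 (H(V, D) = 2 - 1*(-2) = 2 + 2 = 4)
u = 1900944 (u = -2*(-950472) = 1900944)
Q(n) = 14 + n (Q(n) = 2 - (-12 - n) = 2 + (12 + n) = 14 + n)
K = 14020 (K = 6 + 2*((14 + 4)*394 - 85) = 6 + 2*(18*394 - 85) = 6 + 2*(7092 - 85) = 6 + 2*7007 = 6 + 14014 = 14020)
u/K = 1900944/14020 = 1900944*(1/14020) = 475236/3505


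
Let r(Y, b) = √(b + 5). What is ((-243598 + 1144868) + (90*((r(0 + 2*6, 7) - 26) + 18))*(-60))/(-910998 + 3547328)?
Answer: 94447/263633 - 1080*√3/263633 ≈ 0.35116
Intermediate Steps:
r(Y, b) = √(5 + b)
((-243598 + 1144868) + (90*((r(0 + 2*6, 7) - 26) + 18))*(-60))/(-910998 + 3547328) = ((-243598 + 1144868) + (90*((√(5 + 7) - 26) + 18))*(-60))/(-910998 + 3547328) = (901270 + (90*((√12 - 26) + 18))*(-60))/2636330 = (901270 + (90*((2*√3 - 26) + 18))*(-60))*(1/2636330) = (901270 + (90*((-26 + 2*√3) + 18))*(-60))*(1/2636330) = (901270 + (90*(-8 + 2*√3))*(-60))*(1/2636330) = (901270 + (-720 + 180*√3)*(-60))*(1/2636330) = (901270 + (43200 - 10800*√3))*(1/2636330) = (944470 - 10800*√3)*(1/2636330) = 94447/263633 - 1080*√3/263633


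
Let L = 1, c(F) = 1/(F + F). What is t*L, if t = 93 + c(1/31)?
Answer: 217/2 ≈ 108.50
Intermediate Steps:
c(F) = 1/(2*F)
t = 217/2 (t = 93 + 1/(2*(1/31)) = 93 + (½)*31 = 93 + 31/2 = 217/2 ≈ 108.50)
t*L = (217/2)*1 = 217/2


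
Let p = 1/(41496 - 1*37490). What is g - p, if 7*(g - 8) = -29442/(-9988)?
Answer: 42116834/5001491 ≈ 8.4209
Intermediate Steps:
g = 42055/4994 (g = 8 + (-29442/(-9988))/7 = 8 + (-29442*(-1/9988))/7 = 8 + (⅐)*(14721/4994) = 8 + 2103/4994 = 42055/4994 ≈ 8.4211)
p = 1/4006 (p = 1/(41496 - 37490) = 1/4006 ≈ 0.00024963)
g - p = 42055/4994 - 1*1/4006 = 42055/4994 - 1/4006 = 42116834/5001491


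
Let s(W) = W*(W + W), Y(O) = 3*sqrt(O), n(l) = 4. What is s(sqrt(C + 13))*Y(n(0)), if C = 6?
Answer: 228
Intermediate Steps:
s(W) = 2*W**2 (s(W) = W*(2*W) = 2*W**2)
s(sqrt(C + 13))*Y(n(0)) = (2*(sqrt(6 + 13))**2)*(3*sqrt(4)) = (2*(sqrt(19))**2)*(3*2) = (2*19)*6 = 38*6 = 228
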